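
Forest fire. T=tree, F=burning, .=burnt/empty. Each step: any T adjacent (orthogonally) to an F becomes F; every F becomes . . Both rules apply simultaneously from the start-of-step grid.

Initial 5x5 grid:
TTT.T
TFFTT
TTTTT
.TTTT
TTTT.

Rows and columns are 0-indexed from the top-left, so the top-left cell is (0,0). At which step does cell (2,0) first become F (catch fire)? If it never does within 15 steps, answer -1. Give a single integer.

Step 1: cell (2,0)='T' (+6 fires, +2 burnt)
Step 2: cell (2,0)='F' (+6 fires, +6 burnt)
  -> target ignites at step 2
Step 3: cell (2,0)='.' (+5 fires, +6 burnt)
Step 4: cell (2,0)='.' (+3 fires, +5 burnt)
Step 5: cell (2,0)='.' (+0 fires, +3 burnt)
  fire out at step 5

2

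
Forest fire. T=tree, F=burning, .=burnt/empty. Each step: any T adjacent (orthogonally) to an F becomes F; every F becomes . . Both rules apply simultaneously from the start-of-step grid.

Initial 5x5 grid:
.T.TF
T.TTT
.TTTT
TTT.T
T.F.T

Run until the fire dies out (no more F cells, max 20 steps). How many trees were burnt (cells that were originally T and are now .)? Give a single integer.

Step 1: +3 fires, +2 burnt (F count now 3)
Step 2: +4 fires, +3 burnt (F count now 4)
Step 3: +5 fires, +4 burnt (F count now 5)
Step 4: +2 fires, +5 burnt (F count now 2)
Step 5: +0 fires, +2 burnt (F count now 0)
Fire out after step 5
Initially T: 16, now '.': 23
Total burnt (originally-T cells now '.'): 14

Answer: 14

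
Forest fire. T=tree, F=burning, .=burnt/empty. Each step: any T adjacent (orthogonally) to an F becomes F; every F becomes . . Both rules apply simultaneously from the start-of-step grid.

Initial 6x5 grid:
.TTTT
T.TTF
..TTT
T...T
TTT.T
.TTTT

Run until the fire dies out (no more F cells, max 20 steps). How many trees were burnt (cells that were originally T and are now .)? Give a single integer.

Answer: 19

Derivation:
Step 1: +3 fires, +1 burnt (F count now 3)
Step 2: +4 fires, +3 burnt (F count now 4)
Step 3: +3 fires, +4 burnt (F count now 3)
Step 4: +2 fires, +3 burnt (F count now 2)
Step 5: +1 fires, +2 burnt (F count now 1)
Step 6: +1 fires, +1 burnt (F count now 1)
Step 7: +2 fires, +1 burnt (F count now 2)
Step 8: +1 fires, +2 burnt (F count now 1)
Step 9: +1 fires, +1 burnt (F count now 1)
Step 10: +1 fires, +1 burnt (F count now 1)
Step 11: +0 fires, +1 burnt (F count now 0)
Fire out after step 11
Initially T: 20, now '.': 29
Total burnt (originally-T cells now '.'): 19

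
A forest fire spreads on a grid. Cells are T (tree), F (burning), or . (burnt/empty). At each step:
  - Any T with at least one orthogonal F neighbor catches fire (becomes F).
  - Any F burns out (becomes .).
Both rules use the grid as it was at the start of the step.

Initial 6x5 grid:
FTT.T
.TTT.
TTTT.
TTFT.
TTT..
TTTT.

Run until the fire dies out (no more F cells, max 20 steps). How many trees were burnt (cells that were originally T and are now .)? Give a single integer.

Answer: 19

Derivation:
Step 1: +5 fires, +2 burnt (F count now 5)
Step 2: +8 fires, +5 burnt (F count now 8)
Step 3: +5 fires, +8 burnt (F count now 5)
Step 4: +1 fires, +5 burnt (F count now 1)
Step 5: +0 fires, +1 burnt (F count now 0)
Fire out after step 5
Initially T: 20, now '.': 29
Total burnt (originally-T cells now '.'): 19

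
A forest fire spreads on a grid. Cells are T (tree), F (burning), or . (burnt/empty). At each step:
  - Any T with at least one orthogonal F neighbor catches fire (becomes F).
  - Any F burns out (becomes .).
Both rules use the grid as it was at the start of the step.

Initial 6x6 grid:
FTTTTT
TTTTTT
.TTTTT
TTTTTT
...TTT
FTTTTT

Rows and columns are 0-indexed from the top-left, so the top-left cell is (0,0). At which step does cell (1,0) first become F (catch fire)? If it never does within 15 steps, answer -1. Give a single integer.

Step 1: cell (1,0)='F' (+3 fires, +2 burnt)
  -> target ignites at step 1
Step 2: cell (1,0)='.' (+3 fires, +3 burnt)
Step 3: cell (1,0)='.' (+4 fires, +3 burnt)
Step 4: cell (1,0)='.' (+6 fires, +4 burnt)
Step 5: cell (1,0)='.' (+8 fires, +6 burnt)
Step 6: cell (1,0)='.' (+4 fires, +8 burnt)
Step 7: cell (1,0)='.' (+2 fires, +4 burnt)
Step 8: cell (1,0)='.' (+0 fires, +2 burnt)
  fire out at step 8

1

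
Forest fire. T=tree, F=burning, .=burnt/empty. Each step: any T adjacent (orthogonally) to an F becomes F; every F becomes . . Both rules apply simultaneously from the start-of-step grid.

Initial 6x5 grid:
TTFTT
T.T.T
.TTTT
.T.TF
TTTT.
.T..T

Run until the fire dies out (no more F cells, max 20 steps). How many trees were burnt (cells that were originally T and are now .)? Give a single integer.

Answer: 18

Derivation:
Step 1: +5 fires, +2 burnt (F count now 5)
Step 2: +6 fires, +5 burnt (F count now 6)
Step 3: +3 fires, +6 burnt (F count now 3)
Step 4: +2 fires, +3 burnt (F count now 2)
Step 5: +2 fires, +2 burnt (F count now 2)
Step 6: +0 fires, +2 burnt (F count now 0)
Fire out after step 6
Initially T: 19, now '.': 29
Total burnt (originally-T cells now '.'): 18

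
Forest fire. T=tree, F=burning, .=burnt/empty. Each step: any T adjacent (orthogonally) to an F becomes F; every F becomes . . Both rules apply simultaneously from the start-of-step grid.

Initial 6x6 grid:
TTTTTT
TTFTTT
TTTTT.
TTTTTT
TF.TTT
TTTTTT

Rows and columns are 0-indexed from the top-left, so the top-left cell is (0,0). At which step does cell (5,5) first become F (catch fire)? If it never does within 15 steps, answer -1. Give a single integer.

Step 1: cell (5,5)='T' (+7 fires, +2 burnt)
Step 2: cell (5,5)='T' (+10 fires, +7 burnt)
Step 3: cell (5,5)='T' (+7 fires, +10 burnt)
Step 4: cell (5,5)='T' (+4 fires, +7 burnt)
Step 5: cell (5,5)='F' (+3 fires, +4 burnt)
  -> target ignites at step 5
Step 6: cell (5,5)='.' (+1 fires, +3 burnt)
Step 7: cell (5,5)='.' (+0 fires, +1 burnt)
  fire out at step 7

5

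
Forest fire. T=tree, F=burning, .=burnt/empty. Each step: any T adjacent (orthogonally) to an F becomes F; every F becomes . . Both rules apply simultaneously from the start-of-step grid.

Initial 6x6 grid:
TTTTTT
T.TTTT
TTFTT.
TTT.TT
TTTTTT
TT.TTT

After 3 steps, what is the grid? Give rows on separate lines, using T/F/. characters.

Step 1: 4 trees catch fire, 1 burn out
  TTTTTT
  T.FTTT
  TF.FT.
  TTF.TT
  TTTTTT
  TT.TTT
Step 2: 6 trees catch fire, 4 burn out
  TTFTTT
  T..FTT
  F...F.
  TF..TT
  TTFTTT
  TT.TTT
Step 3: 8 trees catch fire, 6 burn out
  TF.FTT
  F...FT
  ......
  F...FT
  TF.FTT
  TT.TTT

TF.FTT
F...FT
......
F...FT
TF.FTT
TT.TTT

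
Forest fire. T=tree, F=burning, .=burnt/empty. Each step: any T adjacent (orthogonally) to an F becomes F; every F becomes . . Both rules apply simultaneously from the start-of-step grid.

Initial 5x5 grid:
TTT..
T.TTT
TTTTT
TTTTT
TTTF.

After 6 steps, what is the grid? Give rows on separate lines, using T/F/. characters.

Step 1: 2 trees catch fire, 1 burn out
  TTT..
  T.TTT
  TTTTT
  TTTFT
  TTF..
Step 2: 4 trees catch fire, 2 burn out
  TTT..
  T.TTT
  TTTFT
  TTF.F
  TF...
Step 3: 5 trees catch fire, 4 burn out
  TTT..
  T.TFT
  TTF.F
  TF...
  F....
Step 4: 4 trees catch fire, 5 burn out
  TTT..
  T.F.F
  TF...
  F....
  .....
Step 5: 2 trees catch fire, 4 burn out
  TTF..
  T....
  F....
  .....
  .....
Step 6: 2 trees catch fire, 2 burn out
  TF...
  F....
  .....
  .....
  .....

TF...
F....
.....
.....
.....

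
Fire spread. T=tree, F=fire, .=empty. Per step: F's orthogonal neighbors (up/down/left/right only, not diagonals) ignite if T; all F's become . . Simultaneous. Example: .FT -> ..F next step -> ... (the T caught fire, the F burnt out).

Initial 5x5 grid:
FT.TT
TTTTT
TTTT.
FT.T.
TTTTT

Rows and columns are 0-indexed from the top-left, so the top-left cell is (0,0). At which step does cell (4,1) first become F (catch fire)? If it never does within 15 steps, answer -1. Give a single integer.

Step 1: cell (4,1)='T' (+5 fires, +2 burnt)
Step 2: cell (4,1)='F' (+3 fires, +5 burnt)
  -> target ignites at step 2
Step 3: cell (4,1)='.' (+3 fires, +3 burnt)
Step 4: cell (4,1)='.' (+3 fires, +3 burnt)
Step 5: cell (4,1)='.' (+4 fires, +3 burnt)
Step 6: cell (4,1)='.' (+1 fires, +4 burnt)
Step 7: cell (4,1)='.' (+0 fires, +1 burnt)
  fire out at step 7

2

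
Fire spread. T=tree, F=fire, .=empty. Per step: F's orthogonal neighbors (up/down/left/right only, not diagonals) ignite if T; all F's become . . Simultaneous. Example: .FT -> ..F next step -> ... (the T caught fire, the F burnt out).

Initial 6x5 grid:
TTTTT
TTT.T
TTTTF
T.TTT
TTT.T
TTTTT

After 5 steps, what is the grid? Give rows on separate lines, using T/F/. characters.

Step 1: 3 trees catch fire, 1 burn out
  TTTTT
  TTT.F
  TTTF.
  T.TTF
  TTT.T
  TTTTT
Step 2: 4 trees catch fire, 3 burn out
  TTTTF
  TTT..
  TTF..
  T.TF.
  TTT.F
  TTTTT
Step 3: 5 trees catch fire, 4 burn out
  TTTF.
  TTF..
  TF...
  T.F..
  TTT..
  TTTTF
Step 4: 5 trees catch fire, 5 burn out
  TTF..
  TF...
  F....
  T....
  TTF..
  TTTF.
Step 5: 5 trees catch fire, 5 burn out
  TF...
  F....
  .....
  F....
  TF...
  TTF..

TF...
F....
.....
F....
TF...
TTF..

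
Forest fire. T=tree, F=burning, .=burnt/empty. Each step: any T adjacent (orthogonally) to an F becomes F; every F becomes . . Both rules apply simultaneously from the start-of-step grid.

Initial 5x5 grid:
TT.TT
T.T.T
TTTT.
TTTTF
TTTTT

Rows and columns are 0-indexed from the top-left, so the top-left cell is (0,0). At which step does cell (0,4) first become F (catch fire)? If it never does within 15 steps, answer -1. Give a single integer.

Step 1: cell (0,4)='T' (+2 fires, +1 burnt)
Step 2: cell (0,4)='T' (+3 fires, +2 burnt)
Step 3: cell (0,4)='T' (+3 fires, +3 burnt)
Step 4: cell (0,4)='T' (+4 fires, +3 burnt)
Step 5: cell (0,4)='T' (+2 fires, +4 burnt)
Step 6: cell (0,4)='T' (+1 fires, +2 burnt)
Step 7: cell (0,4)='T' (+1 fires, +1 burnt)
Step 8: cell (0,4)='T' (+1 fires, +1 burnt)
Step 9: cell (0,4)='T' (+0 fires, +1 burnt)
  fire out at step 9
Target never catches fire within 15 steps

-1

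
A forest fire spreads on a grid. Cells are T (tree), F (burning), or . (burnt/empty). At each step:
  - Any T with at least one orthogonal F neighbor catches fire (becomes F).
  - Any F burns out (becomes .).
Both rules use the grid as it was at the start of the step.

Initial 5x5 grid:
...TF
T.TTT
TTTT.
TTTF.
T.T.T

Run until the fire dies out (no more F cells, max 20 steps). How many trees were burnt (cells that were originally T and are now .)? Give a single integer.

Step 1: +4 fires, +2 burnt (F count now 4)
Step 2: +4 fires, +4 burnt (F count now 4)
Step 3: +3 fires, +4 burnt (F count now 3)
Step 4: +2 fires, +3 burnt (F count now 2)
Step 5: +1 fires, +2 burnt (F count now 1)
Step 6: +0 fires, +1 burnt (F count now 0)
Fire out after step 6
Initially T: 15, now '.': 24
Total burnt (originally-T cells now '.'): 14

Answer: 14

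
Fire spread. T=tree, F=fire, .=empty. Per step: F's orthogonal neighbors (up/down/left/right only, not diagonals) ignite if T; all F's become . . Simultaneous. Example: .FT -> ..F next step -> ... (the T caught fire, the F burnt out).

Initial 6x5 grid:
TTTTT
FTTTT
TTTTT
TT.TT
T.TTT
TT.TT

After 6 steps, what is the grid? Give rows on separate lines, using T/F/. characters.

Step 1: 3 trees catch fire, 1 burn out
  FTTTT
  .FTTT
  FTTTT
  TT.TT
  T.TTT
  TT.TT
Step 2: 4 trees catch fire, 3 burn out
  .FTTT
  ..FTT
  .FTTT
  FT.TT
  T.TTT
  TT.TT
Step 3: 5 trees catch fire, 4 burn out
  ..FTT
  ...FT
  ..FTT
  .F.TT
  F.TTT
  TT.TT
Step 4: 4 trees catch fire, 5 burn out
  ...FT
  ....F
  ...FT
  ...TT
  ..TTT
  FT.TT
Step 5: 4 trees catch fire, 4 burn out
  ....F
  .....
  ....F
  ...FT
  ..TTT
  .F.TT
Step 6: 2 trees catch fire, 4 burn out
  .....
  .....
  .....
  ....F
  ..TFT
  ...TT

.....
.....
.....
....F
..TFT
...TT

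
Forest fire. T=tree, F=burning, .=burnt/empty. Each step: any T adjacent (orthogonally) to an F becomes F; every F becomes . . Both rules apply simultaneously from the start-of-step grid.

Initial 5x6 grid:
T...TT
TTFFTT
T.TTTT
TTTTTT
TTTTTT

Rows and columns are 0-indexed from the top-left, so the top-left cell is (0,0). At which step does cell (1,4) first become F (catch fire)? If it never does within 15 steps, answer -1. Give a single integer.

Step 1: cell (1,4)='F' (+4 fires, +2 burnt)
  -> target ignites at step 1
Step 2: cell (1,4)='.' (+6 fires, +4 burnt)
Step 3: cell (1,4)='.' (+8 fires, +6 burnt)
Step 4: cell (1,4)='.' (+4 fires, +8 burnt)
Step 5: cell (1,4)='.' (+2 fires, +4 burnt)
Step 6: cell (1,4)='.' (+0 fires, +2 burnt)
  fire out at step 6

1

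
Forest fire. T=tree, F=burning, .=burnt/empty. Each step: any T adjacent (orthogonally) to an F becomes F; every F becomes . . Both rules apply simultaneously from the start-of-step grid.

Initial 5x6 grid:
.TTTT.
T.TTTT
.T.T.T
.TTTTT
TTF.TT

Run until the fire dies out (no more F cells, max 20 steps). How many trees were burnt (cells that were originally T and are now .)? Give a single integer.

Answer: 20

Derivation:
Step 1: +2 fires, +1 burnt (F count now 2)
Step 2: +3 fires, +2 burnt (F count now 3)
Step 3: +3 fires, +3 burnt (F count now 3)
Step 4: +3 fires, +3 burnt (F count now 3)
Step 5: +5 fires, +3 burnt (F count now 5)
Step 6: +3 fires, +5 burnt (F count now 3)
Step 7: +1 fires, +3 burnt (F count now 1)
Step 8: +0 fires, +1 burnt (F count now 0)
Fire out after step 8
Initially T: 21, now '.': 29
Total burnt (originally-T cells now '.'): 20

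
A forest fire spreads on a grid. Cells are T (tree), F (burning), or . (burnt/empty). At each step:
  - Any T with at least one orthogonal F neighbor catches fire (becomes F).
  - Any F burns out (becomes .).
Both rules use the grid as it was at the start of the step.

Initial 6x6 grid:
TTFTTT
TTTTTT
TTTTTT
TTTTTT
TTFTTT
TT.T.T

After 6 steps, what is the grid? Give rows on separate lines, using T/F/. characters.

Step 1: 6 trees catch fire, 2 burn out
  TF.FTT
  TTFTTT
  TTTTTT
  TTFTTT
  TF.FTT
  TT.T.T
Step 2: 11 trees catch fire, 6 burn out
  F...FT
  TF.FTT
  TTFTTT
  TF.FTT
  F...FT
  TF.F.T
Step 3: 9 trees catch fire, 11 burn out
  .....F
  F...FT
  TF.FTT
  F...FT
  .....F
  F....T
Step 4: 5 trees catch fire, 9 burn out
  ......
  .....F
  F...FT
  .....F
  ......
  .....F
Step 5: 1 trees catch fire, 5 burn out
  ......
  ......
  .....F
  ......
  ......
  ......
Step 6: 0 trees catch fire, 1 burn out
  ......
  ......
  ......
  ......
  ......
  ......

......
......
......
......
......
......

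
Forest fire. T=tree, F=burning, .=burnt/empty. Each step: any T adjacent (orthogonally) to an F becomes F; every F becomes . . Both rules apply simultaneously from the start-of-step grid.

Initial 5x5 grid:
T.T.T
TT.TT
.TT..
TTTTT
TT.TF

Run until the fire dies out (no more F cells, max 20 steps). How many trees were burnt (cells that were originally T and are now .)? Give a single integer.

Answer: 13

Derivation:
Step 1: +2 fires, +1 burnt (F count now 2)
Step 2: +1 fires, +2 burnt (F count now 1)
Step 3: +1 fires, +1 burnt (F count now 1)
Step 4: +2 fires, +1 burnt (F count now 2)
Step 5: +3 fires, +2 burnt (F count now 3)
Step 6: +2 fires, +3 burnt (F count now 2)
Step 7: +1 fires, +2 burnt (F count now 1)
Step 8: +1 fires, +1 burnt (F count now 1)
Step 9: +0 fires, +1 burnt (F count now 0)
Fire out after step 9
Initially T: 17, now '.': 21
Total burnt (originally-T cells now '.'): 13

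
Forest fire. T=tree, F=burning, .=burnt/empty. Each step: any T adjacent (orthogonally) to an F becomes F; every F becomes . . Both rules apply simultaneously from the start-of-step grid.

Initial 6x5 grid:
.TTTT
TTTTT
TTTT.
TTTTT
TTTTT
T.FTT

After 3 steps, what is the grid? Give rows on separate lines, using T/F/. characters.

Step 1: 2 trees catch fire, 1 burn out
  .TTTT
  TTTTT
  TTTT.
  TTTTT
  TTFTT
  T..FT
Step 2: 4 trees catch fire, 2 burn out
  .TTTT
  TTTTT
  TTTT.
  TTFTT
  TF.FT
  T...F
Step 3: 5 trees catch fire, 4 burn out
  .TTTT
  TTTTT
  TTFT.
  TF.FT
  F...F
  T....

.TTTT
TTTTT
TTFT.
TF.FT
F...F
T....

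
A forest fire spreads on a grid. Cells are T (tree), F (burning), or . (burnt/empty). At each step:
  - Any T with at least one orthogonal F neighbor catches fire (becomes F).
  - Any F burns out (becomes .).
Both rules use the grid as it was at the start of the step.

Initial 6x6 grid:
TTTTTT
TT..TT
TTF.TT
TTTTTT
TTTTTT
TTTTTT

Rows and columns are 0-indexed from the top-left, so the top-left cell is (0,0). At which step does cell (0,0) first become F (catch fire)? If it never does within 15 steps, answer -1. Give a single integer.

Step 1: cell (0,0)='T' (+2 fires, +1 burnt)
Step 2: cell (0,0)='T' (+5 fires, +2 burnt)
Step 3: cell (0,0)='T' (+7 fires, +5 burnt)
Step 4: cell (0,0)='F' (+8 fires, +7 burnt)
  -> target ignites at step 4
Step 5: cell (0,0)='.' (+6 fires, +8 burnt)
Step 6: cell (0,0)='.' (+3 fires, +6 burnt)
Step 7: cell (0,0)='.' (+1 fires, +3 burnt)
Step 8: cell (0,0)='.' (+0 fires, +1 burnt)
  fire out at step 8

4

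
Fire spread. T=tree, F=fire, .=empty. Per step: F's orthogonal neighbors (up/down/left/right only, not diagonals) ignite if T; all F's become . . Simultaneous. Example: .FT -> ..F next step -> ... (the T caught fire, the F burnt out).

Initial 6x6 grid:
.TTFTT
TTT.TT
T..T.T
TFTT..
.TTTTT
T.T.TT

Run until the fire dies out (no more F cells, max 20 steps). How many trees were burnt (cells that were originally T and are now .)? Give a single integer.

Step 1: +5 fires, +2 burnt (F count now 5)
Step 2: +7 fires, +5 burnt (F count now 7)
Step 3: +6 fires, +7 burnt (F count now 6)
Step 4: +2 fires, +6 burnt (F count now 2)
Step 5: +2 fires, +2 burnt (F count now 2)
Step 6: +1 fires, +2 burnt (F count now 1)
Step 7: +0 fires, +1 burnt (F count now 0)
Fire out after step 7
Initially T: 24, now '.': 35
Total burnt (originally-T cells now '.'): 23

Answer: 23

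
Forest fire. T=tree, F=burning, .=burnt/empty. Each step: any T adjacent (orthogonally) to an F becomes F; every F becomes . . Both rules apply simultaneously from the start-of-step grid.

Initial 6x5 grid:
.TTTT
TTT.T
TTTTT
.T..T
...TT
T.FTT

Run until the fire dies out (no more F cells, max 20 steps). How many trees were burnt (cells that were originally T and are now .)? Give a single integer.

Step 1: +1 fires, +1 burnt (F count now 1)
Step 2: +2 fires, +1 burnt (F count now 2)
Step 3: +1 fires, +2 burnt (F count now 1)
Step 4: +1 fires, +1 burnt (F count now 1)
Step 5: +1 fires, +1 burnt (F count now 1)
Step 6: +2 fires, +1 burnt (F count now 2)
Step 7: +2 fires, +2 burnt (F count now 2)
Step 8: +3 fires, +2 burnt (F count now 3)
Step 9: +4 fires, +3 burnt (F count now 4)
Step 10: +2 fires, +4 burnt (F count now 2)
Step 11: +0 fires, +2 burnt (F count now 0)
Fire out after step 11
Initially T: 20, now '.': 29
Total burnt (originally-T cells now '.'): 19

Answer: 19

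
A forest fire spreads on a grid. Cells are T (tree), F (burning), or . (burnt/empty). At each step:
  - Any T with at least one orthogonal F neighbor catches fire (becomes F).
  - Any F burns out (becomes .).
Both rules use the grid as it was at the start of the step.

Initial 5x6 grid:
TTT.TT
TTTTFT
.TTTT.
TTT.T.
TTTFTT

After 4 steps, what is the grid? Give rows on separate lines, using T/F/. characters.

Step 1: 6 trees catch fire, 2 burn out
  TTT.FT
  TTTF.F
  .TTTF.
  TTT.T.
  TTF.FT
Step 2: 7 trees catch fire, 6 burn out
  TTT..F
  TTF...
  .TTF..
  TTF.F.
  TF...F
Step 3: 5 trees catch fire, 7 burn out
  TTF...
  TF....
  .TF...
  TF....
  F.....
Step 4: 4 trees catch fire, 5 burn out
  TF....
  F.....
  .F....
  F.....
  ......

TF....
F.....
.F....
F.....
......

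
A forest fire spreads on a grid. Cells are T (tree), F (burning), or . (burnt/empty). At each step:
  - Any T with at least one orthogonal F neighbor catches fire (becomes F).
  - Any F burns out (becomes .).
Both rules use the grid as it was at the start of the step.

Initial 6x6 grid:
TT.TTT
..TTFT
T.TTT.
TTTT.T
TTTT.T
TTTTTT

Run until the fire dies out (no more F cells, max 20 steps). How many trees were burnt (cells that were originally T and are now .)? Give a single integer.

Answer: 26

Derivation:
Step 1: +4 fires, +1 burnt (F count now 4)
Step 2: +4 fires, +4 burnt (F count now 4)
Step 3: +2 fires, +4 burnt (F count now 2)
Step 4: +2 fires, +2 burnt (F count now 2)
Step 5: +3 fires, +2 burnt (F count now 3)
Step 6: +4 fires, +3 burnt (F count now 4)
Step 7: +4 fires, +4 burnt (F count now 4)
Step 8: +2 fires, +4 burnt (F count now 2)
Step 9: +1 fires, +2 burnt (F count now 1)
Step 10: +0 fires, +1 burnt (F count now 0)
Fire out after step 10
Initially T: 28, now '.': 34
Total burnt (originally-T cells now '.'): 26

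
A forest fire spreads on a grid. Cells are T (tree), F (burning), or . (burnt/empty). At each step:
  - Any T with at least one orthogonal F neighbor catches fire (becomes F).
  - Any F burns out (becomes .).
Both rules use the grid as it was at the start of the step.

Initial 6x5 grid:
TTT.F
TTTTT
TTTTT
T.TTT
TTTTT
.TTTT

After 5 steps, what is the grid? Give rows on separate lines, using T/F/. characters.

Step 1: 1 trees catch fire, 1 burn out
  TTT..
  TTTTF
  TTTTT
  T.TTT
  TTTTT
  .TTTT
Step 2: 2 trees catch fire, 1 burn out
  TTT..
  TTTF.
  TTTTF
  T.TTT
  TTTTT
  .TTTT
Step 3: 3 trees catch fire, 2 burn out
  TTT..
  TTF..
  TTTF.
  T.TTF
  TTTTT
  .TTTT
Step 4: 5 trees catch fire, 3 burn out
  TTF..
  TF...
  TTF..
  T.TF.
  TTTTF
  .TTTT
Step 5: 6 trees catch fire, 5 burn out
  TF...
  F....
  TF...
  T.F..
  TTTF.
  .TTTF

TF...
F....
TF...
T.F..
TTTF.
.TTTF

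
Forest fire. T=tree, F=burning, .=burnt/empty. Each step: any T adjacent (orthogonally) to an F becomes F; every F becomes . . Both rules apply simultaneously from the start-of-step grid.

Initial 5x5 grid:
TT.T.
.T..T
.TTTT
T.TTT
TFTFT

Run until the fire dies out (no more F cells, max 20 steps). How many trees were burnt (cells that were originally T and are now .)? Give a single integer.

Step 1: +4 fires, +2 burnt (F count now 4)
Step 2: +4 fires, +4 burnt (F count now 4)
Step 3: +2 fires, +4 burnt (F count now 2)
Step 4: +2 fires, +2 burnt (F count now 2)
Step 5: +1 fires, +2 burnt (F count now 1)
Step 6: +1 fires, +1 burnt (F count now 1)
Step 7: +1 fires, +1 burnt (F count now 1)
Step 8: +0 fires, +1 burnt (F count now 0)
Fire out after step 8
Initially T: 16, now '.': 24
Total burnt (originally-T cells now '.'): 15

Answer: 15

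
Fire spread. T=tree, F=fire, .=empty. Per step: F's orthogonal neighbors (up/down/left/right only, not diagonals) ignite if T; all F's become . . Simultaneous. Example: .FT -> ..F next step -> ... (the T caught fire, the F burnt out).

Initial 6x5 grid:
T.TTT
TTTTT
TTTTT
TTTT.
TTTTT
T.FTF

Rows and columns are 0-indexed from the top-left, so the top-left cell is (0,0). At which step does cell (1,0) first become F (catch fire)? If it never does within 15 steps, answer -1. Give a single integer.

Step 1: cell (1,0)='T' (+3 fires, +2 burnt)
Step 2: cell (1,0)='T' (+3 fires, +3 burnt)
Step 3: cell (1,0)='T' (+4 fires, +3 burnt)
Step 4: cell (1,0)='T' (+5 fires, +4 burnt)
Step 5: cell (1,0)='T' (+5 fires, +5 burnt)
Step 6: cell (1,0)='F' (+3 fires, +5 burnt)
  -> target ignites at step 6
Step 7: cell (1,0)='.' (+2 fires, +3 burnt)
Step 8: cell (1,0)='.' (+0 fires, +2 burnt)
  fire out at step 8

6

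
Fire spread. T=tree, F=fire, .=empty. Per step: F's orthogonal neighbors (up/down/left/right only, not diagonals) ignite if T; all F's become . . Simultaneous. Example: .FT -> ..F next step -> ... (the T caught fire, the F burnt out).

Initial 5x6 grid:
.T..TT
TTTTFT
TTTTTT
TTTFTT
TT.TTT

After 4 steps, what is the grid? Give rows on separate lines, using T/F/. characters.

Step 1: 8 trees catch fire, 2 burn out
  .T..FT
  TTTF.F
  TTTFFT
  TTF.FT
  TT.FTT
Step 2: 7 trees catch fire, 8 burn out
  .T...F
  TTF...
  TTF..F
  TF...F
  TT..FT
Step 3: 5 trees catch fire, 7 burn out
  .T....
  TF....
  TF....
  F.....
  TF...F
Step 4: 4 trees catch fire, 5 burn out
  .F....
  F.....
  F.....
  ......
  F.....

.F....
F.....
F.....
......
F.....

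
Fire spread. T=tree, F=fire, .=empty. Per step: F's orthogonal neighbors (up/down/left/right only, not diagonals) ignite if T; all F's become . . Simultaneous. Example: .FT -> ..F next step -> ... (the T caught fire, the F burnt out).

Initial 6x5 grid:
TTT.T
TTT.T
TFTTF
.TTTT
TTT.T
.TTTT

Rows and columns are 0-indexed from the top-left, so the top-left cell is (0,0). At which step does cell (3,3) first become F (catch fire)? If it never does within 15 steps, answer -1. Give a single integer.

Step 1: cell (3,3)='T' (+7 fires, +2 burnt)
Step 2: cell (3,3)='F' (+8 fires, +7 burnt)
  -> target ignites at step 2
Step 3: cell (3,3)='.' (+6 fires, +8 burnt)
Step 4: cell (3,3)='.' (+2 fires, +6 burnt)
Step 5: cell (3,3)='.' (+0 fires, +2 burnt)
  fire out at step 5

2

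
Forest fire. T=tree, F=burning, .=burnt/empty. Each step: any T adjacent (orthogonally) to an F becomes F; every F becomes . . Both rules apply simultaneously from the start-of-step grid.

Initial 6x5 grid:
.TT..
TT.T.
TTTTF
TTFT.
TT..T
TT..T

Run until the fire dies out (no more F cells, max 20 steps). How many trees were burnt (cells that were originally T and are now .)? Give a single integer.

Step 1: +4 fires, +2 burnt (F count now 4)
Step 2: +4 fires, +4 burnt (F count now 4)
Step 3: +4 fires, +4 burnt (F count now 4)
Step 4: +3 fires, +4 burnt (F count now 3)
Step 5: +1 fires, +3 burnt (F count now 1)
Step 6: +0 fires, +1 burnt (F count now 0)
Fire out after step 6
Initially T: 18, now '.': 28
Total burnt (originally-T cells now '.'): 16

Answer: 16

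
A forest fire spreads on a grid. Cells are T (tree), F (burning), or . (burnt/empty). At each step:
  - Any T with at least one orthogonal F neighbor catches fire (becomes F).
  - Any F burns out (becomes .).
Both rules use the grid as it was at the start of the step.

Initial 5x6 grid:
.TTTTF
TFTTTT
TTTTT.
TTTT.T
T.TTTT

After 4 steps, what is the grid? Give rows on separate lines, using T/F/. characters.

Step 1: 6 trees catch fire, 2 burn out
  .FTTF.
  F.FTTF
  TFTTT.
  TTTT.T
  T.TTTT
Step 2: 7 trees catch fire, 6 burn out
  ..FF..
  ...FF.
  F.FTT.
  TFTT.T
  T.TTTT
Step 3: 4 trees catch fire, 7 burn out
  ......
  ......
  ...FF.
  F.FT.T
  T.TTTT
Step 4: 3 trees catch fire, 4 burn out
  ......
  ......
  ......
  ...F.T
  F.FTTT

......
......
......
...F.T
F.FTTT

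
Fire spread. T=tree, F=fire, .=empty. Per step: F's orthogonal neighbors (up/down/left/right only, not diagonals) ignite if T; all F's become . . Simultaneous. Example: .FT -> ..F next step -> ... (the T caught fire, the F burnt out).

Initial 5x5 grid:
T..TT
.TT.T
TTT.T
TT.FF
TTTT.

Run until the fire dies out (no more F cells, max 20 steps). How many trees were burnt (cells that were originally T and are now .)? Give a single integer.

Answer: 15

Derivation:
Step 1: +2 fires, +2 burnt (F count now 2)
Step 2: +2 fires, +2 burnt (F count now 2)
Step 3: +2 fires, +2 burnt (F count now 2)
Step 4: +3 fires, +2 burnt (F count now 3)
Step 5: +2 fires, +3 burnt (F count now 2)
Step 6: +3 fires, +2 burnt (F count now 3)
Step 7: +1 fires, +3 burnt (F count now 1)
Step 8: +0 fires, +1 burnt (F count now 0)
Fire out after step 8
Initially T: 16, now '.': 24
Total burnt (originally-T cells now '.'): 15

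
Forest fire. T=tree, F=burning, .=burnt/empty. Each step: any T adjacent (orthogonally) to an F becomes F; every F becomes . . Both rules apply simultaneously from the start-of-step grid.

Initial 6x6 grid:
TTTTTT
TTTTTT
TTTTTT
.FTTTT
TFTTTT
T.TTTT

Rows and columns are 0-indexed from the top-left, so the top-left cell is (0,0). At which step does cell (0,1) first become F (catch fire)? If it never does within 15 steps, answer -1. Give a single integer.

Step 1: cell (0,1)='T' (+4 fires, +2 burnt)
Step 2: cell (0,1)='T' (+7 fires, +4 burnt)
Step 3: cell (0,1)='F' (+7 fires, +7 burnt)
  -> target ignites at step 3
Step 4: cell (0,1)='.' (+7 fires, +7 burnt)
Step 5: cell (0,1)='.' (+4 fires, +7 burnt)
Step 6: cell (0,1)='.' (+2 fires, +4 burnt)
Step 7: cell (0,1)='.' (+1 fires, +2 burnt)
Step 8: cell (0,1)='.' (+0 fires, +1 burnt)
  fire out at step 8

3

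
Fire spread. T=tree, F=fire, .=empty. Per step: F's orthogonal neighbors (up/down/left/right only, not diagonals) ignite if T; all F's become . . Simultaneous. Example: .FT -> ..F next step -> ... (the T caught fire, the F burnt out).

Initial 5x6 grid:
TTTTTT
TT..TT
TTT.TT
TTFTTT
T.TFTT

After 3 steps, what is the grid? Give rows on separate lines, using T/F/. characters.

Step 1: 5 trees catch fire, 2 burn out
  TTTTTT
  TT..TT
  TTF.TT
  TF.FTT
  T.F.FT
Step 2: 4 trees catch fire, 5 burn out
  TTTTTT
  TT..TT
  TF..TT
  F...FT
  T....F
Step 3: 5 trees catch fire, 4 burn out
  TTTTTT
  TF..TT
  F...FT
  .....F
  F.....

TTTTTT
TF..TT
F...FT
.....F
F.....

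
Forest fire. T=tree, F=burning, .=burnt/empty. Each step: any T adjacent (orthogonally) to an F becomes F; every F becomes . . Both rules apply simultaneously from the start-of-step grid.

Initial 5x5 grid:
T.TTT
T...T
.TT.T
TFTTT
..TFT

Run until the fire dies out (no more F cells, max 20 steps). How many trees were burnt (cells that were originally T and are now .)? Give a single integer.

Step 1: +6 fires, +2 burnt (F count now 6)
Step 2: +2 fires, +6 burnt (F count now 2)
Step 3: +1 fires, +2 burnt (F count now 1)
Step 4: +1 fires, +1 burnt (F count now 1)
Step 5: +1 fires, +1 burnt (F count now 1)
Step 6: +1 fires, +1 burnt (F count now 1)
Step 7: +1 fires, +1 burnt (F count now 1)
Step 8: +0 fires, +1 burnt (F count now 0)
Fire out after step 8
Initially T: 15, now '.': 23
Total burnt (originally-T cells now '.'): 13

Answer: 13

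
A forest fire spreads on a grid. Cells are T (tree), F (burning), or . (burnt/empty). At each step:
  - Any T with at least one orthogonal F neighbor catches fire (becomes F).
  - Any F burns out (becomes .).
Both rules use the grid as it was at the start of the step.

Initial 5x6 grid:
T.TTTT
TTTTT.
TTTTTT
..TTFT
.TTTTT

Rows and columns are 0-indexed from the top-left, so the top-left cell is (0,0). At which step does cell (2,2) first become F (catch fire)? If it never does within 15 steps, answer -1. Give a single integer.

Step 1: cell (2,2)='T' (+4 fires, +1 burnt)
Step 2: cell (2,2)='T' (+6 fires, +4 burnt)
Step 3: cell (2,2)='F' (+4 fires, +6 burnt)
  -> target ignites at step 3
Step 4: cell (2,2)='.' (+5 fires, +4 burnt)
Step 5: cell (2,2)='.' (+3 fires, +5 burnt)
Step 6: cell (2,2)='.' (+1 fires, +3 burnt)
Step 7: cell (2,2)='.' (+1 fires, +1 burnt)
Step 8: cell (2,2)='.' (+0 fires, +1 burnt)
  fire out at step 8

3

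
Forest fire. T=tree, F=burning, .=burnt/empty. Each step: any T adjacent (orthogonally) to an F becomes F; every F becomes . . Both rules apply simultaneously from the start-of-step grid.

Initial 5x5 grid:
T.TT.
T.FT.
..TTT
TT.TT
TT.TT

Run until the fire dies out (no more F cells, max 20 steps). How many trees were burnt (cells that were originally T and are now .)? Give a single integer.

Answer: 10

Derivation:
Step 1: +3 fires, +1 burnt (F count now 3)
Step 2: +2 fires, +3 burnt (F count now 2)
Step 3: +2 fires, +2 burnt (F count now 2)
Step 4: +2 fires, +2 burnt (F count now 2)
Step 5: +1 fires, +2 burnt (F count now 1)
Step 6: +0 fires, +1 burnt (F count now 0)
Fire out after step 6
Initially T: 16, now '.': 19
Total burnt (originally-T cells now '.'): 10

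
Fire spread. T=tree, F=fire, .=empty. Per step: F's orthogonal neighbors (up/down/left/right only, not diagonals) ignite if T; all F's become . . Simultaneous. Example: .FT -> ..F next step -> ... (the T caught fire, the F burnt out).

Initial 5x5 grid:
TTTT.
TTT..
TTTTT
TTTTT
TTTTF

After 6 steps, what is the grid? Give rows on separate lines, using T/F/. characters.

Step 1: 2 trees catch fire, 1 burn out
  TTTT.
  TTT..
  TTTTT
  TTTTF
  TTTF.
Step 2: 3 trees catch fire, 2 burn out
  TTTT.
  TTT..
  TTTTF
  TTTF.
  TTF..
Step 3: 3 trees catch fire, 3 burn out
  TTTT.
  TTT..
  TTTF.
  TTF..
  TF...
Step 4: 3 trees catch fire, 3 burn out
  TTTT.
  TTT..
  TTF..
  TF...
  F....
Step 5: 3 trees catch fire, 3 burn out
  TTTT.
  TTF..
  TF...
  F....
  .....
Step 6: 3 trees catch fire, 3 burn out
  TTFT.
  TF...
  F....
  .....
  .....

TTFT.
TF...
F....
.....
.....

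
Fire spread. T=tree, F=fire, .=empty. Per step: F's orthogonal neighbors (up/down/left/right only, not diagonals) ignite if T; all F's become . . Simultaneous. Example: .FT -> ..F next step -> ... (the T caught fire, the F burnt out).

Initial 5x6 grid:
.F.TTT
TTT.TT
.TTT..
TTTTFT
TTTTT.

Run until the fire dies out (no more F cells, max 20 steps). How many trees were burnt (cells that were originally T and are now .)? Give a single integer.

Step 1: +4 fires, +2 burnt (F count now 4)
Step 2: +6 fires, +4 burnt (F count now 6)
Step 3: +3 fires, +6 burnt (F count now 3)
Step 4: +2 fires, +3 burnt (F count now 2)
Step 5: +1 fires, +2 burnt (F count now 1)
Step 6: +0 fires, +1 burnt (F count now 0)
Fire out after step 6
Initially T: 21, now '.': 25
Total burnt (originally-T cells now '.'): 16

Answer: 16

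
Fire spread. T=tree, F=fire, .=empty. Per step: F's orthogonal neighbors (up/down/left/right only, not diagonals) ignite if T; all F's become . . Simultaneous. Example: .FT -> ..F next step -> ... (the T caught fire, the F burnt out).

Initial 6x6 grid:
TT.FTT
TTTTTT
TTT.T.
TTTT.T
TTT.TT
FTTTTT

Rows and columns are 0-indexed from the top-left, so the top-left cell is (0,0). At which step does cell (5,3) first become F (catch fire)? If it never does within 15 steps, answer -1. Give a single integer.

Step 1: cell (5,3)='T' (+4 fires, +2 burnt)
Step 2: cell (5,3)='T' (+6 fires, +4 burnt)
Step 3: cell (5,3)='F' (+8 fires, +6 burnt)
  -> target ignites at step 3
Step 4: cell (5,3)='.' (+5 fires, +8 burnt)
Step 5: cell (5,3)='.' (+4 fires, +5 burnt)
Step 6: cell (5,3)='.' (+1 fires, +4 burnt)
Step 7: cell (5,3)='.' (+1 fires, +1 burnt)
Step 8: cell (5,3)='.' (+0 fires, +1 burnt)
  fire out at step 8

3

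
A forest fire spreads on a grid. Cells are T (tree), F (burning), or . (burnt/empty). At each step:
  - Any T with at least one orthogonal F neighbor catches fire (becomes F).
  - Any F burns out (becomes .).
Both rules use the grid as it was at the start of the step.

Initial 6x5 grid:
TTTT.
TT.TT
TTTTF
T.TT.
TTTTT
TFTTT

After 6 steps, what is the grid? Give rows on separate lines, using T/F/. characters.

Step 1: 5 trees catch fire, 2 burn out
  TTTT.
  TT.TF
  TTTF.
  T.TT.
  TFTTT
  F.FTT
Step 2: 6 trees catch fire, 5 burn out
  TTTT.
  TT.F.
  TTF..
  T.TF.
  F.FTT
  ...FT
Step 3: 6 trees catch fire, 6 burn out
  TTTF.
  TT...
  TF...
  F.F..
  ...FT
  ....F
Step 4: 4 trees catch fire, 6 burn out
  TTF..
  TF...
  F....
  .....
  ....F
  .....
Step 5: 2 trees catch fire, 4 burn out
  TF...
  F....
  .....
  .....
  .....
  .....
Step 6: 1 trees catch fire, 2 burn out
  F....
  .....
  .....
  .....
  .....
  .....

F....
.....
.....
.....
.....
.....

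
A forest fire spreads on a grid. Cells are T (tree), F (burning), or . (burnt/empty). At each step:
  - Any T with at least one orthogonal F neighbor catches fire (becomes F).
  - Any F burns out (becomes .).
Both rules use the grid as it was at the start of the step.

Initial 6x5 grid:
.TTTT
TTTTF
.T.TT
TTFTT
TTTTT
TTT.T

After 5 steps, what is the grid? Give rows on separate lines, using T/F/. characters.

Step 1: 6 trees catch fire, 2 burn out
  .TTTF
  TTTF.
  .T.TF
  TF.FT
  TTFTT
  TTT.T
Step 2: 9 trees catch fire, 6 burn out
  .TTF.
  TTF..
  .F.F.
  F...F
  TF.FT
  TTF.T
Step 3: 5 trees catch fire, 9 burn out
  .TF..
  TF...
  .....
  .....
  F...F
  TF..T
Step 4: 4 trees catch fire, 5 burn out
  .F...
  F....
  .....
  .....
  .....
  F...F
Step 5: 0 trees catch fire, 4 burn out
  .....
  .....
  .....
  .....
  .....
  .....

.....
.....
.....
.....
.....
.....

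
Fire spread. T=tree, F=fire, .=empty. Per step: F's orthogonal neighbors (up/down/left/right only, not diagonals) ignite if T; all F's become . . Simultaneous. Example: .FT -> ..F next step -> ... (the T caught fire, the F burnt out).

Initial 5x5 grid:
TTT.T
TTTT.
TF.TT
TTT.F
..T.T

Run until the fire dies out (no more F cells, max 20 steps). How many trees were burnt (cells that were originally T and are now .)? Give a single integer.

Answer: 15

Derivation:
Step 1: +5 fires, +2 burnt (F count now 5)
Step 2: +6 fires, +5 burnt (F count now 6)
Step 3: +4 fires, +6 burnt (F count now 4)
Step 4: +0 fires, +4 burnt (F count now 0)
Fire out after step 4
Initially T: 16, now '.': 24
Total burnt (originally-T cells now '.'): 15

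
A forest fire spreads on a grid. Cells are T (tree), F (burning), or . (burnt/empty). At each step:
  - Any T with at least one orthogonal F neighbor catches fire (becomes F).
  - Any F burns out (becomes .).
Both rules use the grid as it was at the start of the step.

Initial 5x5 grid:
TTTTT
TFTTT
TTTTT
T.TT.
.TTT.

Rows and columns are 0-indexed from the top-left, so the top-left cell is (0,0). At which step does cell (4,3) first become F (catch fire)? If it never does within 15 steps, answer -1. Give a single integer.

Step 1: cell (4,3)='T' (+4 fires, +1 burnt)
Step 2: cell (4,3)='T' (+5 fires, +4 burnt)
Step 3: cell (4,3)='T' (+5 fires, +5 burnt)
Step 4: cell (4,3)='T' (+4 fires, +5 burnt)
Step 5: cell (4,3)='F' (+2 fires, +4 burnt)
  -> target ignites at step 5
Step 6: cell (4,3)='.' (+0 fires, +2 burnt)
  fire out at step 6

5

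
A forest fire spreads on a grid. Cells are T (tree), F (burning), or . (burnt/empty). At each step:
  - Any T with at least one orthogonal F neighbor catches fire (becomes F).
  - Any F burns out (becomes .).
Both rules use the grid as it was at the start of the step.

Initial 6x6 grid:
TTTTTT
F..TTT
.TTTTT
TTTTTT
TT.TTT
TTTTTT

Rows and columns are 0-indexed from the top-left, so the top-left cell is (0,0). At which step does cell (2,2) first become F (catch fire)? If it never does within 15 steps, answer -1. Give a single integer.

Step 1: cell (2,2)='T' (+1 fires, +1 burnt)
Step 2: cell (2,2)='T' (+1 fires, +1 burnt)
Step 3: cell (2,2)='T' (+1 fires, +1 burnt)
Step 4: cell (2,2)='T' (+1 fires, +1 burnt)
Step 5: cell (2,2)='T' (+2 fires, +1 burnt)
Step 6: cell (2,2)='T' (+3 fires, +2 burnt)
Step 7: cell (2,2)='F' (+4 fires, +3 burnt)
  -> target ignites at step 7
Step 8: cell (2,2)='.' (+5 fires, +4 burnt)
Step 9: cell (2,2)='.' (+4 fires, +5 burnt)
Step 10: cell (2,2)='.' (+5 fires, +4 burnt)
Step 11: cell (2,2)='.' (+3 fires, +5 burnt)
Step 12: cell (2,2)='.' (+1 fires, +3 burnt)
Step 13: cell (2,2)='.' (+0 fires, +1 burnt)
  fire out at step 13

7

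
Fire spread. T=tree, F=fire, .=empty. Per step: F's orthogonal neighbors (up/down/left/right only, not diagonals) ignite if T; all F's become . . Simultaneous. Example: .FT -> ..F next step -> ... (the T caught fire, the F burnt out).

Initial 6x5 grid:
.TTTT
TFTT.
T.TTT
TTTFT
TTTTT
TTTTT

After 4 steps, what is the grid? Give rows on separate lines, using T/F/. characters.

Step 1: 7 trees catch fire, 2 burn out
  .FTTT
  F.FT.
  T.TFT
  TTF.F
  TTTFT
  TTTTT
Step 2: 9 trees catch fire, 7 burn out
  ..FTT
  ...F.
  F.F.F
  TF...
  TTF.F
  TTTFT
Step 3: 5 trees catch fire, 9 burn out
  ...FT
  .....
  .....
  F....
  TF...
  TTF.F
Step 4: 3 trees catch fire, 5 burn out
  ....F
  .....
  .....
  .....
  F....
  TF...

....F
.....
.....
.....
F....
TF...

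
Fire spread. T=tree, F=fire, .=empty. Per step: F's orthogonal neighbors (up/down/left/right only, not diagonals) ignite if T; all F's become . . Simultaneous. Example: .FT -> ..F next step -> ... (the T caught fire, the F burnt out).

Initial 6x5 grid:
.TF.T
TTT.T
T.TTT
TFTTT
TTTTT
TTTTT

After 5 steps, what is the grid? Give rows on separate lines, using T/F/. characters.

Step 1: 5 trees catch fire, 2 burn out
  .F..T
  TTF.T
  T.TTT
  F.FTT
  TFTTT
  TTTTT
Step 2: 7 trees catch fire, 5 burn out
  ....T
  TF..T
  F.FTT
  ...FT
  F.FTT
  TFTTT
Step 3: 6 trees catch fire, 7 burn out
  ....T
  F...T
  ...FT
  ....F
  ...FT
  F.FTT
Step 4: 3 trees catch fire, 6 burn out
  ....T
  ....T
  ....F
  .....
  ....F
  ...FT
Step 5: 2 trees catch fire, 3 burn out
  ....T
  ....F
  .....
  .....
  .....
  ....F

....T
....F
.....
.....
.....
....F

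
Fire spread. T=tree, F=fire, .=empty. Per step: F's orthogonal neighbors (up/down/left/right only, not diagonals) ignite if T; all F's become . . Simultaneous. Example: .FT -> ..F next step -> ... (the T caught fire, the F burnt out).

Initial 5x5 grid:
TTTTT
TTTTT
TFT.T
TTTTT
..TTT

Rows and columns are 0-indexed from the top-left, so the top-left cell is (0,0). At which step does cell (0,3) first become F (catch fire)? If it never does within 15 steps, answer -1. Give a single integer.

Step 1: cell (0,3)='T' (+4 fires, +1 burnt)
Step 2: cell (0,3)='T' (+5 fires, +4 burnt)
Step 3: cell (0,3)='T' (+5 fires, +5 burnt)
Step 4: cell (0,3)='F' (+4 fires, +5 burnt)
  -> target ignites at step 4
Step 5: cell (0,3)='.' (+3 fires, +4 burnt)
Step 6: cell (0,3)='.' (+0 fires, +3 burnt)
  fire out at step 6

4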